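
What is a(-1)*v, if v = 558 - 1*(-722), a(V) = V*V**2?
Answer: -1280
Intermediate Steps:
a(V) = V**3
v = 1280 (v = 558 + 722 = 1280)
a(-1)*v = (-1)**3*1280 = -1*1280 = -1280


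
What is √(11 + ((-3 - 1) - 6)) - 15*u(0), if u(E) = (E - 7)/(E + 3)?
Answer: 36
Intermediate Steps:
u(E) = (-7 + E)/(3 + E)
√(11 + ((-3 - 1) - 6)) - 15*u(0) = √(11 + ((-3 - 1) - 6)) - 15*(-7 + 0)/(3 + 0) = √(11 + (-4 - 6)) - 15*(-7)/3 = √(11 - 10) - 5*(-7) = √1 - 15*(-7/3) = 1 + 35 = 36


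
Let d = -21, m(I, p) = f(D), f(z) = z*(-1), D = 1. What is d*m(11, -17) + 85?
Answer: 106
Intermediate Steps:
f(z) = -z
m(I, p) = -1 (m(I, p) = -1*1 = -1)
d*m(11, -17) + 85 = -21*(-1) + 85 = 21 + 85 = 106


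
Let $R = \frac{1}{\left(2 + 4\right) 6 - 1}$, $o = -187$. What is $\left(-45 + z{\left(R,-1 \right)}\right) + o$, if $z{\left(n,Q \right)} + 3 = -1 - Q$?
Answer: $-235$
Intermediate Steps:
$R = \frac{1}{35}$ ($R = \frac{1}{6 \cdot 6 - 1} = \frac{1}{36 - 1} = \frac{1}{35} \approx 0.028571$)
$z{\left(n,Q \right)} = -4 - Q$ ($z{\left(n,Q \right)} = -3 - \left(1 + Q\right) = -4 - Q$)
$\left(-45 + z{\left(R,-1 \right)}\right) + o = \left(-45 - 3\right) - 187 = -48 - 187 = -235$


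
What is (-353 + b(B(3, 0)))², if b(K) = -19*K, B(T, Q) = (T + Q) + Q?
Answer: 168100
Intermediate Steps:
B(T, Q) = T + 2*Q (B(T, Q) = (Q + T) + Q = T + 2*Q)
(-353 + b(B(3, 0)))² = (-353 - 19*(3 + 2*0))² = (-353 - 19*(3 + 0))² = (-353 - 19*3)² = (-353 - 57)² = (-410)² = 168100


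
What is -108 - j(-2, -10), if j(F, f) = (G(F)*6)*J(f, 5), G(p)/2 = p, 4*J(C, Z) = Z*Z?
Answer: 42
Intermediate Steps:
J(C, Z) = Z²/4 (J(C, Z) = (Z*Z)/4 = Z²/4)
G(p) = 2*p
j(F, f) = 75*F (j(F, f) = ((2*F)*6)*((¼)*5²) = (12*F)*((¼)*25) = (12*F)*(25/4) = 75*F)
-108 - j(-2, -10) = -108 - 75*(-2) = -108 - 1*(-150) = -108 + 150 = 42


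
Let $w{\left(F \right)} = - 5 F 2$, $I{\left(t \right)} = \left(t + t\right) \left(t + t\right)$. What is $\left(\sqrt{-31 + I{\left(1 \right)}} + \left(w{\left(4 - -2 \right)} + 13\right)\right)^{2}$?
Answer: $2182 - 282 i \sqrt{3} \approx 2182.0 - 488.44 i$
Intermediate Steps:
$I{\left(t \right)} = 4 t^{2}$ ($I{\left(t \right)} = 2 t 2 t = 4 t^{2}$)
$w{\left(F \right)} = - 10 F$
$\left(\sqrt{-31 + I{\left(1 \right)}} + \left(w{\left(4 - -2 \right)} + 13\right)\right)^{2} = \left(\sqrt{-31 + 4 \cdot 1^{2}} + \left(- 10 \left(4 - -2\right) + 13\right)\right)^{2} = \left(\sqrt{-31 + 4 \cdot 1} + \left(- 10 \left(4 + 2\right) + 13\right)\right)^{2} = \left(\sqrt{-31 + 4} + \left(\left(-10\right) 6 + 13\right)\right)^{2} = \left(\sqrt{-27} + \left(-60 + 13\right)\right)^{2} = \left(3 i \sqrt{3} - 47\right)^{2} = \left(-47 + 3 i \sqrt{3}\right)^{2}$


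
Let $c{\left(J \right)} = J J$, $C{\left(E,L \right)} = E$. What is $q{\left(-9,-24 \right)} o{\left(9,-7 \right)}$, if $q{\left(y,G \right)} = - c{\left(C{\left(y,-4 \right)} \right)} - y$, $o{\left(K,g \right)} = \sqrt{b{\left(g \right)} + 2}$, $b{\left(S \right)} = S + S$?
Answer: $- 144 i \sqrt{3} \approx - 249.42 i$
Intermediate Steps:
$b{\left(S \right)} = 2 S$
$c{\left(J \right)} = J^{2}$
$o{\left(K,g \right)} = \sqrt{2 + 2 g}$ ($o{\left(K,g \right)} = \sqrt{2 g + 2} = \sqrt{2 + 2 g}$)
$q{\left(y,G \right)} = - y - y^{2}$ ($q{\left(y,G \right)} = - y^{2} - y = - y - y^{2}$)
$q{\left(-9,-24 \right)} o{\left(9,-7 \right)} = - 9 \left(-1 - -9\right) \sqrt{2 + 2 \left(-7\right)} = - 9 \left(-1 + 9\right) \sqrt{2 - 14} = \left(-9\right) 8 \sqrt{-12} = - 72 \cdot 2 i \sqrt{3} = - 144 i \sqrt{3}$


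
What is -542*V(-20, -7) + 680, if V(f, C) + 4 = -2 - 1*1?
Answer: 4474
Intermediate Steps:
V(f, C) = -7 (V(f, C) = -4 + (-2 - 1*1) = -4 + (-2 - 1) = -4 - 3 = -7)
-542*V(-20, -7) + 680 = -542*(-7) + 680 = 3794 + 680 = 4474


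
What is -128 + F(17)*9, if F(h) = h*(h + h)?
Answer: 5074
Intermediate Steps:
F(h) = 2*h² (F(h) = h*(2*h) = 2*h²)
-128 + F(17)*9 = -128 + (2*17²)*9 = -128 + (2*289)*9 = -128 + 578*9 = -128 + 5202 = 5074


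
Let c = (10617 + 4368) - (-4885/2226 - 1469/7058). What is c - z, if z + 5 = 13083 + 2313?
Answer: -1585240381/3927777 ≈ -403.60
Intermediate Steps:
z = 15391 (z = -5 + (13083 + 2313) = -5 + 15396 = 15391)
c = 58867175426/3927777 (c = 14985 - (-4885*1/2226 - 1469*1/7058) = 14985 - (-4885/2226 - 1469/7058) = 14985 - 1*(-9437081/3927777) = 14985 + 9437081/3927777 = 58867175426/3927777 ≈ 14987.)
c - z = 58867175426/3927777 - 1*15391 = 58867175426/3927777 - 15391 = -1585240381/3927777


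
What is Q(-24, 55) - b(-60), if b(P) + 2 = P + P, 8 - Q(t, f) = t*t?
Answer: -446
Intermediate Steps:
Q(t, f) = 8 - t**2 (Q(t, f) = 8 - t*t = 8 - t**2)
b(P) = -2 + 2*P (b(P) = -2 + (P + P) = -2 + 2*P)
Q(-24, 55) - b(-60) = (8 - 1*(-24)**2) - (-2 + 2*(-60)) = (8 - 1*576) - (-2 - 120) = (8 - 576) - 1*(-122) = -568 + 122 = -446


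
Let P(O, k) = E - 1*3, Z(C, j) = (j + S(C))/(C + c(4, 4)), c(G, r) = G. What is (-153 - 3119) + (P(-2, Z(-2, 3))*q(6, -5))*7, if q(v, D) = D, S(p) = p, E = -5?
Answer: -2992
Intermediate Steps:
Z(C, j) = (C + j)/(4 + C) (Z(C, j) = (j + C)/(C + 4) = (C + j)/(4 + C))
P(O, k) = -8 (P(O, k) = -5 - 1*3 = -5 - 3 = -8)
(-153 - 3119) + (P(-2, Z(-2, 3))*q(6, -5))*7 = (-153 - 3119) - 8*(-5)*7 = -3272 + 40*7 = -3272 + 280 = -2992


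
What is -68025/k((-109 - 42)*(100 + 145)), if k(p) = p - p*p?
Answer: 4535/91244468 ≈ 4.9702e-5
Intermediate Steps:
k(p) = p - p²
-68025/k((-109 - 42)*(100 + 145)) = -68025*1/((1 - (-109 - 42)*(100 + 145))*(-109 - 42)*(100 + 145)) = -68025*(-1/(36995*(1 - (-151)*245))) = -68025*(-1/(36995*(1 - 1*(-36995)))) = -68025*(-1/(36995*(1 + 36995))) = -68025/((-36995*36996)) = -68025/(-1368667020) = -68025*(-1/1368667020) = 4535/91244468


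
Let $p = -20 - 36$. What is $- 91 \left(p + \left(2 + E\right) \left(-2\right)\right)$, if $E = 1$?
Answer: $5642$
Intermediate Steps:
$p = -56$ ($p = -20 - 36 = -56$)
$- 91 \left(p + \left(2 + E\right) \left(-2\right)\right) = - 91 \left(-56 + \left(2 + 1\right) \left(-2\right)\right) = - 91 \left(-56 + 3 \left(-2\right)\right) = - 91 \left(-56 - 6\right) = \left(-91\right) \left(-62\right) = 5642$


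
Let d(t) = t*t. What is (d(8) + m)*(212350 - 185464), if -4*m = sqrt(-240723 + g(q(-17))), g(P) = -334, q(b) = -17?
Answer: 1720704 - 13443*I*sqrt(241057)/2 ≈ 1.7207e+6 - 3.3001e+6*I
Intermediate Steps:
d(t) = t**2
m = -I*sqrt(241057)/4 (m = -sqrt(-240723 - 334)/4 = -I*sqrt(241057)/4 ≈ -122.74*I)
(d(8) + m)*(212350 - 185464) = (8**2 - I*sqrt(241057)/4)*(212350 - 185464) = (64 - I*sqrt(241057)/4)*26886 = 1720704 - 13443*I*sqrt(241057)/2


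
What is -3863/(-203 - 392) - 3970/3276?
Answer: 105031/19890 ≈ 5.2806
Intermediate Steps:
-3863/(-203 - 392) - 3970/3276 = -3863/(-595) - 3970*1/3276 = -3863*(-1/595) - 1985/1638 = 3863/595 - 1985/1638 = 105031/19890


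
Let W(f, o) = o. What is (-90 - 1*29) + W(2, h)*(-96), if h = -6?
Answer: 457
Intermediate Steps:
(-90 - 1*29) + W(2, h)*(-96) = (-90 - 1*29) - 6*(-96) = (-90 - 29) + 576 = -119 + 576 = 457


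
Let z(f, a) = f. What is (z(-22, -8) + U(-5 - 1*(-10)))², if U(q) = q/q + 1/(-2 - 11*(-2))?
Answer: 297025/676 ≈ 439.39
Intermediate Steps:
U(q) = 27/26 (U(q) = 1 - ½/(-13) = 1 - 1/13*(-½) = 1 + 1/26 = 27/26)
(z(-22, -8) + U(-5 - 1*(-10)))² = (-22 + 27/26)² = (-545/26)² = 297025/676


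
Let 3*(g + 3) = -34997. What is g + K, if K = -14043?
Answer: -77135/3 ≈ -25712.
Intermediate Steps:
g = -35006/3 (g = -3 + (⅓)*(-34997) = -3 - 34997/3 = -35006/3 ≈ -11669.)
g + K = -35006/3 - 14043 = -77135/3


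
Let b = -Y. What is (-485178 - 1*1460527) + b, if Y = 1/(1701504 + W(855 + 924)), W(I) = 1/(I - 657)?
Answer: -3714521072785867/1909087489 ≈ -1.9457e+6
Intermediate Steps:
W(I) = 1/(-657 + I)
Y = 1122/1909087489 (Y = 1/(1701504 + 1/(-657 + (855 + 924))) = 1/(1701504 + 1/(-657 + 1779)) = 1/(1701504 + 1/1122) = 1/(1909087489/1122) = 1122/1909087489 ≈ 5.8772e-7)
b = -1122/1909087489 (b = -1*1122/1909087489 = -1122/1909087489 ≈ -5.8772e-7)
(-485178 - 1*1460527) + b = (-485178 - 1*1460527) - 1122/1909087489 = (-485178 - 1460527) - 1122/1909087489 = -1945705 - 1122/1909087489 = -3714521072785867/1909087489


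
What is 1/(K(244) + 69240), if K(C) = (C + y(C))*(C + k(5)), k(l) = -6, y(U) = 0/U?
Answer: 1/127312 ≈ 7.8547e-6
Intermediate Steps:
y(U) = 0
K(C) = C*(-6 + C) (K(C) = (C + 0)*(C - 6) = C*(-6 + C))
1/(K(244) + 69240) = 1/(244*(-6 + 244) + 69240) = 1/(244*238 + 69240) = 1/(58072 + 69240) = 1/127312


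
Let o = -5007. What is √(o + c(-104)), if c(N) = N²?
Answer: √5809 ≈ 76.217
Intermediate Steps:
√(o + c(-104)) = √(-5007 + (-104)²) = √(-5007 + 10816) = √5809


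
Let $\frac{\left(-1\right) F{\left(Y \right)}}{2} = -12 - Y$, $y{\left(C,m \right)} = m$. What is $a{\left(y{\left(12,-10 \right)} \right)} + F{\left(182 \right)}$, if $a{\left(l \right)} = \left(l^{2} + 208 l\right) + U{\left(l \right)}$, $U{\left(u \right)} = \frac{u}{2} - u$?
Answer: $-1587$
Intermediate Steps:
$U{\left(u \right)} = - \frac{u}{2}$ ($U{\left(u \right)} = u \frac{1}{2} - u = \frac{u}{2} - u = - \frac{u}{2}$)
$F{\left(Y \right)} = 24 + 2 Y$ ($F{\left(Y \right)} = - 2 \left(-12 - Y\right) = 24 + 2 Y$)
$a{\left(l \right)} = l^{2} + \frac{415 l}{2}$ ($a{\left(l \right)} = \left(l^{2} + 208 l\right) - \frac{l}{2} = l^{2} + \frac{415 l}{2}$)
$a{\left(y{\left(12,-10 \right)} \right)} + F{\left(182 \right)} = \frac{1}{2} \left(-10\right) \left(415 + 2 \left(-10\right)\right) + \left(24 + 2 \cdot 182\right) = \frac{1}{2} \left(-10\right) \left(415 - 20\right) + \left(24 + 364\right) = \frac{1}{2} \left(-10\right) 395 + 388 = -1975 + 388 = -1587$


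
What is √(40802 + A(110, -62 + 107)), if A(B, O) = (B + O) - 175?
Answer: √40782 ≈ 201.95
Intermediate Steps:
A(B, O) = -175 + B + O
√(40802 + A(110, -62 + 107)) = √(40802 + (-175 + 110 + (-62 + 107))) = √(40802 + (-175 + 110 + 45)) = √(40802 - 20) = √40782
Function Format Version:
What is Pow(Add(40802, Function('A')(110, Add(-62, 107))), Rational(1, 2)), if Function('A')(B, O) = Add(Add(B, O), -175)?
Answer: Pow(40782, Rational(1, 2)) ≈ 201.95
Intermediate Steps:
Function('A')(B, O) = Add(-175, B, O)
Pow(Add(40802, Function('A')(110, Add(-62, 107))), Rational(1, 2)) = Pow(Add(40802, Add(-175, 110, Add(-62, 107))), Rational(1, 2)) = Pow(Add(40802, Add(-175, 110, 45)), Rational(1, 2)) = Pow(Add(40802, -20), Rational(1, 2)) = Pow(40782, Rational(1, 2))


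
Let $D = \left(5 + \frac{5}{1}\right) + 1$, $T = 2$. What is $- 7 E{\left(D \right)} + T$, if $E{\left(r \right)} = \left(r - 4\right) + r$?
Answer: $-124$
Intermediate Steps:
$D = 11$ ($D = \left(5 + 5 \cdot 1\right) + 1 = \left(5 + 5\right) + 1 = 10 + 1 = 11$)
$E{\left(r \right)} = -4 + 2 r$ ($E{\left(r \right)} = \left(-4 + r\right) + r = -4 + 2 r$)
$- 7 E{\left(D \right)} + T = - 7 \left(-4 + 2 \cdot 11\right) + 2 = - 7 \left(-4 + 22\right) + 2 = \left(-7\right) 18 + 2 = -126 + 2 = -124$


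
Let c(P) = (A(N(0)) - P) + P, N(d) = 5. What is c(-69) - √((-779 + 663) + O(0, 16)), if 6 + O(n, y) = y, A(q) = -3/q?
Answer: -⅗ - I*√106 ≈ -0.6 - 10.296*I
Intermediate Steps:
O(n, y) = -6 + y
c(P) = -⅗ (c(P) = (-3/5 - P) + P = (-3*⅕ - P) + P = (-⅗ - P) + P = -⅗)
c(-69) - √((-779 + 663) + O(0, 16)) = -⅗ - √((-779 + 663) + (-6 + 16)) = -⅗ - √(-116 + 10) = -⅗ - √(-106) = -⅗ - I*√106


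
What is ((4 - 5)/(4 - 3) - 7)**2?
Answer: 64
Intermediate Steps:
((4 - 5)/(4 - 3) - 7)**2 = (-1/1 - 7)**2 = (-1*1 - 7)**2 = (-1 - 7)**2 = (-8)**2 = 64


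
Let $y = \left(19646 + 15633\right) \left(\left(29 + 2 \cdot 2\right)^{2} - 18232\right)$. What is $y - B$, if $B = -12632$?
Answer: $-604775265$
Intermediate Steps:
$y = -604787897$ ($y = 35279 \left(\left(29 + 4\right)^{2} - 18232\right) = 35279 \left(33^{2} - 18232\right) = 35279 \left(1089 - 18232\right) = 35279 \left(-17143\right) = -604787897$)
$y - B = -604787897 - -12632 = -604787897 + 12632 = -604775265$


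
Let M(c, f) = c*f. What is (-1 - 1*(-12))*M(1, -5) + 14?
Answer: -41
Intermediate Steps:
(-1 - 1*(-12))*M(1, -5) + 14 = (-1 - 1*(-12))*(1*(-5)) + 14 = (-1 + 12)*(-5) + 14 = 11*(-5) + 14 = -55 + 14 = -41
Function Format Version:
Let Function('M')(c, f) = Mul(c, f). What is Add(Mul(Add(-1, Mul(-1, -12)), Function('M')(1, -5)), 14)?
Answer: -41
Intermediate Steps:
Add(Mul(Add(-1, Mul(-1, -12)), Function('M')(1, -5)), 14) = Add(Mul(Add(-1, Mul(-1, -12)), Mul(1, -5)), 14) = Add(Mul(Add(-1, 12), -5), 14) = Add(Mul(11, -5), 14) = Add(-55, 14) = -41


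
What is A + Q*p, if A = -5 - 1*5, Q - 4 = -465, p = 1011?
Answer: -466081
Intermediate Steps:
Q = -461 (Q = 4 - 465 = -461)
A = -10 (A = -5 - 5 = -10)
A + Q*p = -10 - 461*1011 = -10 - 466071 = -466081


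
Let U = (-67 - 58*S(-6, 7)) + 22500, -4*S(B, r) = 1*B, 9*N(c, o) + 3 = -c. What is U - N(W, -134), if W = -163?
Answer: 200954/9 ≈ 22328.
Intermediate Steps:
N(c, o) = -1/3 - c/9 (N(c, o) = -1/3 + (-c)/9 = -1/3 - c/9)
S(B, r) = -B/4
U = 22346 (U = (-67 - (-29)*(-6)/2) + 22500 = (-67 - 58*3/2) + 22500 = (-67 - 87) + 22500 = -154 + 22500 = 22346)
U - N(W, -134) = 22346 - (-1/3 - 1/9*(-163)) = 22346 - (-1/3 + 163/9) = 22346 - 1*160/9 = 22346 - 160/9 = 200954/9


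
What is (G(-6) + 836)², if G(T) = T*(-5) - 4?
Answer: 743044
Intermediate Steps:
G(T) = -4 - 5*T (G(T) = -5*T - 4 = -4 - 5*T)
(G(-6) + 836)² = ((-4 - 5*(-6)) + 836)² = ((-4 + 30) + 836)² = (26 + 836)² = 862² = 743044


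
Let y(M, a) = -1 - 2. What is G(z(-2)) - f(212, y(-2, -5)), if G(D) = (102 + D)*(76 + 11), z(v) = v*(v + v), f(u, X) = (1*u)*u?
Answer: -35374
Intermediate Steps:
y(M, a) = -3
f(u, X) = u**2 (f(u, X) = u*u = u**2)
z(v) = 2*v**2 (z(v) = v*(2*v) = 2*v**2)
G(D) = 8874 + 87*D (G(D) = (102 + D)*87 = 8874 + 87*D)
G(z(-2)) - f(212, y(-2, -5)) = (8874 + 87*(2*(-2)**2)) - 1*212**2 = (8874 + 87*(2*4)) - 1*44944 = (8874 + 87*8) - 44944 = (8874 + 696) - 44944 = 9570 - 44944 = -35374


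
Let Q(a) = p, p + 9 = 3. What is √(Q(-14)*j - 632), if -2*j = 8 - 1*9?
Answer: I*√635 ≈ 25.199*I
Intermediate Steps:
p = -6 (p = -9 + 3 = -6)
j = ½ (j = -(8 - 1*9)/2 = -(8 - 9)/2 = -½*(-1) = ½ ≈ 0.50000)
Q(a) = -6
√(Q(-14)*j - 632) = √(-6*½ - 632) = √(-3 - 632) = √(-635) = I*√635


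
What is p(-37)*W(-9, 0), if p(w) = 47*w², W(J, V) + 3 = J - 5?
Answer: -1093831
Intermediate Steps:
W(J, V) = -8 + J (W(J, V) = -3 + (J - 5) = -3 + (-5 + J) = -8 + J)
p(-37)*W(-9, 0) = (47*(-37)²)*(-8 - 9) = (47*1369)*(-17) = 64343*(-17) = -1093831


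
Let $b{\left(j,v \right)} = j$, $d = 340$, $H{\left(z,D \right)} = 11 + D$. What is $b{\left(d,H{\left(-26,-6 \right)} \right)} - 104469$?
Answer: $-104129$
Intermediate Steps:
$b{\left(d,H{\left(-26,-6 \right)} \right)} - 104469 = 340 - 104469 = -104129$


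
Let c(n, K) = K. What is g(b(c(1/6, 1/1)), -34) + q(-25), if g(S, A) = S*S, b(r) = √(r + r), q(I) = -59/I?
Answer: 109/25 ≈ 4.3600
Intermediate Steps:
b(r) = √2*√r (b(r) = √(2*r) = √2*√r)
g(S, A) = S²
g(b(c(1/6, 1/1)), -34) + q(-25) = (√2*√(1/1))² - 59/(-25) = (√2*√1)² - 59*(-1/25) = (√2*1)² + 59/25 = (√2)² + 59/25 = 2 + 59/25 = 109/25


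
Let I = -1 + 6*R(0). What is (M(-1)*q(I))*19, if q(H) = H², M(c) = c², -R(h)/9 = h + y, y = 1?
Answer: 57475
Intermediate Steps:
R(h) = -9 - 9*h (R(h) = -9*(h + 1) = -9*(1 + h) = -9 - 9*h)
I = -55 (I = -1 + 6*(-9 - 9*0) = -1 + 6*(-9 + 0) = -1 + 6*(-9) = -1 - 54 = -55)
(M(-1)*q(I))*19 = ((-1)²*(-55)²)*19 = (1*3025)*19 = 3025*19 = 57475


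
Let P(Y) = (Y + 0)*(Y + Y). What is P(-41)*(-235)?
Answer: -790070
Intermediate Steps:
P(Y) = 2*Y² (P(Y) = Y*(2*Y) = 2*Y²)
P(-41)*(-235) = (2*(-41)²)*(-235) = (2*1681)*(-235) = 3362*(-235) = -790070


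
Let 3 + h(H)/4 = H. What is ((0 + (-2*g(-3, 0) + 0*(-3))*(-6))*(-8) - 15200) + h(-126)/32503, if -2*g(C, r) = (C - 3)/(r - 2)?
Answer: -489365684/32503 ≈ -15056.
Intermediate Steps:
h(H) = -12 + 4*H
g(C, r) = -(-3 + C)/(2*(-2 + r)) (g(C, r) = -(C - 3)/(2*(r - 2)) = -(-3 + C)/(2*(-2 + r)))
((0 + (-2*g(-3, 0) + 0*(-3))*(-6))*(-8) - 15200) + h(-126)/32503 = ((0 + (-(3 - 1*(-3))/(-2 + 0) + 0*(-3))*(-6))*(-8) - 15200) + (-12 + 4*(-126))/32503 = ((0 + (-(3 + 3)/(-2) + 0)*(-6))*(-8) - 15200) + (-12 - 504)*(1/32503) = ((0 + (-(-1)*6/2 + 0)*(-6))*(-8) - 15200) - 516*1/32503 = ((0 + (-2*(-3/2) + 0)*(-6))*(-8) - 15200) - 516/32503 = ((0 + (3 + 0)*(-6))*(-8) - 15200) - 516/32503 = ((0 + 3*(-6))*(-8) - 15200) - 516/32503 = ((0 - 18)*(-8) - 15200) - 516/32503 = (-18*(-8) - 15200) - 516/32503 = (144 - 15200) - 516/32503 = -15056 - 516/32503 = -489365684/32503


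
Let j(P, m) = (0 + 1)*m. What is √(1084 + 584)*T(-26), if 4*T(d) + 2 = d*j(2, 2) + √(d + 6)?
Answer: √417*(-27 + I*√5) ≈ -551.36 + 45.662*I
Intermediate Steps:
j(P, m) = m (j(P, m) = 1*m = m)
T(d) = -½ + d/2 + √(6 + d)/4 (T(d) = -½ + (d*2 + √(d + 6))/4 = -½ + (2*d + √(6 + d))/4 = -½ + (√(6 + d) + 2*d)/4 = -½ + (d/2 + √(6 + d)/4) = -½ + d/2 + √(6 + d)/4)
√(1084 + 584)*T(-26) = √(1084 + 584)*(-½ + (½)*(-26) + √(6 - 26)/4) = √1668*(-½ - 13 + √(-20)/4) = (2*√417)*(-½ - 13 + (2*I*√5)/4) = (2*√417)*(-½ - 13 + I*√5/2) = (2*√417)*(-27/2 + I*√5/2) = 2*√417*(-27/2 + I*√5/2)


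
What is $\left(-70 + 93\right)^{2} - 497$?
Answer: $32$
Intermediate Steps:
$\left(-70 + 93\right)^{2} - 497 = 23^{2} - 497 = 529 - 497 = 32$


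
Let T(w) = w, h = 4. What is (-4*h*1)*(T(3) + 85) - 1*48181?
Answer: -49589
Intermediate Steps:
(-4*h*1)*(T(3) + 85) - 1*48181 = (-4*4*1)*(3 + 85) - 1*48181 = -16*1*88 - 48181 = -16*88 - 48181 = -1408 - 48181 = -49589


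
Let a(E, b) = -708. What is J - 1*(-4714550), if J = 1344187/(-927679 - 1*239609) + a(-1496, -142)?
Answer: 5502409856309/1167288 ≈ 4.7138e+6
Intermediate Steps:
J = -827784091/1167288 (J = 1344187/(-927679 - 1*239609) - 708 = 1344187/(-927679 - 239609) - 708 = 1344187/(-1167288) - 708 = 1344187*(-1/1167288) - 708 = -1344187/1167288 - 708 = -827784091/1167288 ≈ -709.15)
J - 1*(-4714550) = -827784091/1167288 - 1*(-4714550) = -827784091/1167288 + 4714550 = 5502409856309/1167288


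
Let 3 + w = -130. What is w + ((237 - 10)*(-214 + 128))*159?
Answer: -3104131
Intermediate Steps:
w = -133 (w = -3 - 130 = -133)
w + ((237 - 10)*(-214 + 128))*159 = -133 + ((237 - 10)*(-214 + 128))*159 = -133 + (227*(-86))*159 = -133 - 19522*159 = -133 - 3103998 = -3104131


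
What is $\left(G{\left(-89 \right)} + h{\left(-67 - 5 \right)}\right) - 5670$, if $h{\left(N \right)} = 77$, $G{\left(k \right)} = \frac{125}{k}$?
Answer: $- \frac{497902}{89} \approx -5594.4$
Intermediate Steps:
$\left(G{\left(-89 \right)} + h{\left(-67 - 5 \right)}\right) - 5670 = \left(\frac{125}{-89} + 77\right) - 5670 = \left(125 \left(- \frac{1}{89}\right) + 77\right) - 5670 = \left(- \frac{125}{89} + 77\right) - 5670 = \frac{6728}{89} - 5670 = - \frac{497902}{89}$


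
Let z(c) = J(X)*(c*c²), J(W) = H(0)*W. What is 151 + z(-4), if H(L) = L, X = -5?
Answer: 151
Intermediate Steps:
J(W) = 0 (J(W) = 0*W = 0)
z(c) = 0 (z(c) = 0*(c*c²) = 0*c³ = 0)
151 + z(-4) = 151 + 0 = 151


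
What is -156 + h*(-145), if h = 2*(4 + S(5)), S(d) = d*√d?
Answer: -1316 - 1450*√5 ≈ -4558.3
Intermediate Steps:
S(d) = d^(3/2)
h = 8 + 10*√5 (h = 2*(4 + 5^(3/2)) = 2*(4 + 5*√5) = 8 + 10*√5 ≈ 30.361)
-156 + h*(-145) = -156 + (8 + 10*√5)*(-145) = -156 + (-1160 - 1450*√5) = -1316 - 1450*√5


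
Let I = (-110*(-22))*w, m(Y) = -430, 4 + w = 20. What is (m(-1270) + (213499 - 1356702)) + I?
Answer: -1104913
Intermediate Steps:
w = 16 (w = -4 + 20 = 16)
I = 38720 (I = -110*(-22)*16 = 2420*16 = 38720)
(m(-1270) + (213499 - 1356702)) + I = (-430 + (213499 - 1356702)) + 38720 = (-430 - 1143203) + 38720 = -1143633 + 38720 = -1104913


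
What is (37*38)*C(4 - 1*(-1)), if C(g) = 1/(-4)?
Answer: -703/2 ≈ -351.50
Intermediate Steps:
C(g) = -1/4
(37*38)*C(4 - 1*(-1)) = (37*38)*(-1/4) = 1406*(-1/4) = -703/2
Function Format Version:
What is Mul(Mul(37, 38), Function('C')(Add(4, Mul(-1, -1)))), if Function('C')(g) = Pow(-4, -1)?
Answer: Rational(-703, 2) ≈ -351.50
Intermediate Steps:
Function('C')(g) = Rational(-1, 4)
Mul(Mul(37, 38), Function('C')(Add(4, Mul(-1, -1)))) = Mul(Mul(37, 38), Rational(-1, 4)) = Mul(1406, Rational(-1, 4)) = Rational(-703, 2)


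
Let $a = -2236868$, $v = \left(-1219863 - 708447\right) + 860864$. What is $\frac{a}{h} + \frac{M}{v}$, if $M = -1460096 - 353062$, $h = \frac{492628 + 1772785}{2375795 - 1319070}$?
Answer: $- \frac{1261588002390915773}{1209103022599} \approx -1.0434 \cdot 10^{6}$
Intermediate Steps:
$v = -1067446$ ($v = -1928310 + 860864 = -1067446$)
$h = \frac{2265413}{1056725} \approx 2.1438$
$M = -1813158$ ($M = -1460096 - 353062 = -1813158$)
$\frac{a}{h} + \frac{M}{v} = - \frac{2236868}{\frac{2265413}{1056725}} - \frac{1813158}{-1067446} = \left(-2236868\right) \frac{1056725}{2265413} - - \frac{906579}{533723} = - \frac{2363754337300}{2265413} + \frac{906579}{533723} = - \frac{1261588002390915773}{1209103022599}$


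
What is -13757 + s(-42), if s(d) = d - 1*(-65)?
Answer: -13734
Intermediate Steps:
s(d) = 65 + d (s(d) = d + 65 = 65 + d)
-13757 + s(-42) = -13757 + (65 - 42) = -13757 + 23 = -13734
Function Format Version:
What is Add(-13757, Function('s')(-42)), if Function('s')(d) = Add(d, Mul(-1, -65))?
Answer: -13734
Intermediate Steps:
Function('s')(d) = Add(65, d) (Function('s')(d) = Add(d, 65) = Add(65, d))
Add(-13757, Function('s')(-42)) = Add(-13757, Add(65, -42)) = Add(-13757, 23) = -13734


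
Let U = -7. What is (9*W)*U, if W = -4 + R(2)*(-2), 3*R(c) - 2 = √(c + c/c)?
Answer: 336 + 42*√3 ≈ 408.75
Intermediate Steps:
R(c) = ⅔ + √(1 + c)/3 (R(c) = ⅔ + √(c + c/c)/3 = ⅔ + √(c + 1)/3 = ⅔ + √(1 + c)/3)
W = -16/3 - 2*√3/3 (W = -4 + (⅔ + √(1 + 2)/3)*(-2) = -4 + (⅔ + √3/3)*(-2) = -4 + (-4/3 - 2*√3/3) = -16/3 - 2*√3/3 ≈ -6.4880)
(9*W)*U = (9*(-16/3 - 2*√3/3))*(-7) = (-48 - 6*√3)*(-7) = 336 + 42*√3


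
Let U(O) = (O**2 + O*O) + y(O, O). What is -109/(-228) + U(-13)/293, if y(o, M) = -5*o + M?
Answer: 120857/66804 ≈ 1.8091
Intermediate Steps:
y(o, M) = M - 5*o
U(O) = -4*O + 2*O**2 (U(O) = (O**2 + O*O) + (O - 5*O) = (O**2 + O**2) - 4*O = 2*O**2 - 4*O = -4*O + 2*O**2)
-109/(-228) + U(-13)/293 = -109/(-228) + (2*(-13)*(-2 - 13))/293 = -109*(-1/228) + (2*(-13)*(-15))*(1/293) = 109/228 + 390*(1/293) = 109/228 + 390/293 = 120857/66804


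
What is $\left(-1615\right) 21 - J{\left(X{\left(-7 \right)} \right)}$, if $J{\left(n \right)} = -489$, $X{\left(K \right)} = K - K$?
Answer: $-33426$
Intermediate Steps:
$X{\left(K \right)} = 0$
$\left(-1615\right) 21 - J{\left(X{\left(-7 \right)} \right)} = \left(-1615\right) 21 - -489 = -33915 + 489 = -33426$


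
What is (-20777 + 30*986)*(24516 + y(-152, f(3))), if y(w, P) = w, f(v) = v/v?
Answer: 214476292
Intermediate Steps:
f(v) = 1
(-20777 + 30*986)*(24516 + y(-152, f(3))) = (-20777 + 30*986)*(24516 - 152) = (-20777 + 29580)*24364 = 8803*24364 = 214476292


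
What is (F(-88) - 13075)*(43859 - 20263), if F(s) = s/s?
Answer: -308494104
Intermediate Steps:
F(s) = 1
(F(-88) - 13075)*(43859 - 20263) = (1 - 13075)*(43859 - 20263) = -13074*23596 = -308494104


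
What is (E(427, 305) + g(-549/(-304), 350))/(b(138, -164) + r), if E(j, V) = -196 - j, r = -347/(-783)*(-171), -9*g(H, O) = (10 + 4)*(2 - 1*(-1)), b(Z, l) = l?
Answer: 54607/20861 ≈ 2.6177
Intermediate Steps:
g(H, O) = -14/3 (g(H, O) = -(10 + 4)*(2 - 1*(-1))/9 = -14*(2 + 1)/9 = -14*3/9 = -⅑*42 = -14/3)
r = -6593/87 (r = -347*(-1/783)*(-171) = (347/783)*(-171) = -6593/87 ≈ -75.782)
(E(427, 305) + g(-549/(-304), 350))/(b(138, -164) + r) = ((-196 - 1*427) - 14/3)/(-164 - 6593/87) = ((-196 - 427) - 14/3)/(-20861/87) = (-623 - 14/3)*(-87/20861) = -1883/3*(-87/20861) = 54607/20861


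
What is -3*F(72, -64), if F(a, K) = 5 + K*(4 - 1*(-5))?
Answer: 1713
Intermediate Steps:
F(a, K) = 5 + 9*K (F(a, K) = 5 + K*(4 + 5) = 5 + K*9 = 5 + 9*K)
-3*F(72, -64) = -3*(5 + 9*(-64)) = -3*(5 - 576) = -3*(-571) = 1713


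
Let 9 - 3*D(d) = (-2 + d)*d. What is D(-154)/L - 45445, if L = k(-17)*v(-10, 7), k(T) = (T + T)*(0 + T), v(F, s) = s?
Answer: -183878475/4046 ≈ -45447.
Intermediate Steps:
D(d) = 3 - d*(-2 + d)/3 (D(d) = 3 - (-2 + d)*d/3 = 3 - d*(-2 + d)/3)
k(T) = 2*T² (k(T) = (2*T)*T = 2*T²)
L = 4046 (L = (2*(-17)²)*7 = (2*289)*7 = 578*7 = 4046)
D(-154)/L - 45445 = (3 - ⅓*(-154)² + (⅔)*(-154))/4046 - 45445 = (3 - ⅓*23716 - 308/3)*(1/4046) - 45445 = (3 - 23716/3 - 308/3)*(1/4046) - 45445 = -8005*1/4046 - 45445 = -8005/4046 - 45445 = -183878475/4046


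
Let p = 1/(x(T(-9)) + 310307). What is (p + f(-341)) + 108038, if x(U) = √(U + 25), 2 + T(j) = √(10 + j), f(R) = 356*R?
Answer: -1286247620067243/96290434225 - 2*√6/96290434225 ≈ -13358.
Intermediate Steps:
T(j) = -2 + √(10 + j)
x(U) = √(25 + U)
p = 1/(310307 + 2*√6) (p = 1/(√(25 + (-2 + √(10 - 9))) + 310307) = 1/(√(25 + (-2 + √1)) + 310307) = 1/(√(25 + (-2 + 1)) + 310307) = 1/(√(25 - 1) + 310307) = 1/(√24 + 310307) = 1/(2*√6 + 310307) = 1/(310307 + 2*√6) ≈ 3.2226e-6)
(p + f(-341)) + 108038 = ((310307/96290434225 - 2*√6/96290434225) + 356*(-341)) + 108038 = ((310307/96290434225 - 2*√6/96290434225) - 121396) + 108038 = (-11689273552867793/96290434225 - 2*√6/96290434225) + 108038 = -1286247620067243/96290434225 - 2*√6/96290434225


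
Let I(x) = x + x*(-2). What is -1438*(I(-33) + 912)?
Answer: -1358910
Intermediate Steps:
I(x) = -x (I(x) = x - 2*x = -x)
-1438*(I(-33) + 912) = -1438*(-1*(-33) + 912) = -1438*(33 + 912) = -1438*945 = -1358910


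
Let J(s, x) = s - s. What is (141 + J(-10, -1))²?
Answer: 19881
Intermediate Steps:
J(s, x) = 0
(141 + J(-10, -1))² = (141 + 0)² = 141² = 19881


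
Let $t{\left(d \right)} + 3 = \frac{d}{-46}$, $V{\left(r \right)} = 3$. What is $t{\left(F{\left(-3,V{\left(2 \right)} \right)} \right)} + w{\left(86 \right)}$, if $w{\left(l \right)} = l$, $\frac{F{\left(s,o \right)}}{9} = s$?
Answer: $\frac{3845}{46} \approx 83.587$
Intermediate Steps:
$F{\left(s,o \right)} = 9 s$
$t{\left(d \right)} = -3 - \frac{d}{46}$ ($t{\left(d \right)} = -3 + \frac{d}{-46} = -3 + d \left(- \frac{1}{46}\right) = -3 - \frac{d}{46}$)
$t{\left(F{\left(-3,V{\left(2 \right)} \right)} \right)} + w{\left(86 \right)} = \left(-3 - \frac{9 \left(-3\right)}{46}\right) + 86 = \left(-3 - - \frac{27}{46}\right) + 86 = \left(-3 + \frac{27}{46}\right) + 86 = - \frac{111}{46} + 86 = \frac{3845}{46}$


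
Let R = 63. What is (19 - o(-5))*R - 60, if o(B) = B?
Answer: 1452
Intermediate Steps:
(19 - o(-5))*R - 60 = (19 - 1*(-5))*63 - 60 = (19 + 5)*63 - 60 = 24*63 - 60 = 1512 - 60 = 1452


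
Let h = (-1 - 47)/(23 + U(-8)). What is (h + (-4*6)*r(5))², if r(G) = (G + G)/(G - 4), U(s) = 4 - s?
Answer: 71368704/1225 ≈ 58260.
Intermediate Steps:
r(G) = 2*G/(-4 + G) (r(G) = (2*G)/(-4 + G) = 2*G/(-4 + G))
h = -48/35 (h = (-1 - 47)/(23 + (4 - 1*(-8))) = -48/(23 + (4 + 8)) = -48/(23 + 12) = -48/35 ≈ -1.3714)
(h + (-4*6)*r(5))² = (-48/35 + (-4*6)*(2*5/(-4 + 5)))² = (-48/35 - 48*5/1)² = (-48/35 - 48*5)² = (-48/35 - 24*10)² = (-48/35 - 240)² = (-8448/35)² = 71368704/1225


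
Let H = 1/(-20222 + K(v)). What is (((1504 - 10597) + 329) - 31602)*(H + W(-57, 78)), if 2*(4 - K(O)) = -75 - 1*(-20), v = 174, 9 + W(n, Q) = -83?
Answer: 149961869764/40381 ≈ 3.7137e+6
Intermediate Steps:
W(n, Q) = -92 (W(n, Q) = -9 - 83 = -92)
K(O) = 63/2 (K(O) = 4 - (-75 - 1*(-20))/2 = 4 - (-75 + 20)/2 = 4 - ½*(-55) = 4 + 55/2 = 63/2)
H = -2/40381 (H = 1/(-20222 + 63/2) = 1/(-40381/2) = -2/40381 ≈ -4.9528e-5)
(((1504 - 10597) + 329) - 31602)*(H + W(-57, 78)) = (((1504 - 10597) + 329) - 31602)*(-2/40381 - 92) = ((-9093 + 329) - 31602)*(-3715054/40381) = (-8764 - 31602)*(-3715054/40381) = -40366*(-3715054/40381) = 149961869764/40381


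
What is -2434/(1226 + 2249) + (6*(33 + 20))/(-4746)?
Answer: -2109469/2748725 ≈ -0.76744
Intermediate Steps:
-2434/(1226 + 2249) + (6*(33 + 20))/(-4746) = -2434/3475 + (6*53)*(-1/4746) = -2434*1/3475 + 318*(-1/4746) = -2434/3475 - 53/791 = -2109469/2748725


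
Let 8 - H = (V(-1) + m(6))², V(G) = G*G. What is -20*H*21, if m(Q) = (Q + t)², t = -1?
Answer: 280560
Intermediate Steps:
V(G) = G²
m(Q) = (-1 + Q)² (m(Q) = (Q - 1)² = (-1 + Q)²)
H = -668 (H = 8 - ((-1)² + (-1 + 6)²)² = 8 - (1 + 5²)² = 8 - (1 + 25)² = 8 - 1*26² = 8 - 1*676 = 8 - 676 = -668)
-20*H*21 = -20*(-668)*21 = 13360*21 = 280560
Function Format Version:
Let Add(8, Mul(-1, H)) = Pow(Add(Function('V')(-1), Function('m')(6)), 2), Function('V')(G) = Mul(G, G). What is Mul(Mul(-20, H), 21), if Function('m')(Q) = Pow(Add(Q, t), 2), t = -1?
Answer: 280560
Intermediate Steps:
Function('V')(G) = Pow(G, 2)
Function('m')(Q) = Pow(Add(-1, Q), 2) (Function('m')(Q) = Pow(Add(Q, -1), 2) = Pow(Add(-1, Q), 2))
H = -668 (H = Add(8, Mul(-1, Pow(Add(Pow(-1, 2), Pow(Add(-1, 6), 2)), 2))) = Add(8, Mul(-1, Pow(Add(1, Pow(5, 2)), 2))) = Add(8, Mul(-1, Pow(Add(1, 25), 2))) = Add(8, Mul(-1, Pow(26, 2))) = Add(8, Mul(-1, 676)) = Add(8, -676) = -668)
Mul(Mul(-20, H), 21) = Mul(Mul(-20, -668), 21) = Mul(13360, 21) = 280560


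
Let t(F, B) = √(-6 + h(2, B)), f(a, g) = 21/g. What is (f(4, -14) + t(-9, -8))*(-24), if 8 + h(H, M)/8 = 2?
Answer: 36 - 72*I*√6 ≈ 36.0 - 176.36*I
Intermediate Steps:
h(H, M) = -48 (h(H, M) = -64 + 8*2 = -64 + 16 = -48)
t(F, B) = 3*I*√6 (t(F, B) = √(-6 - 48) = √(-54) = 3*I*√6)
(f(4, -14) + t(-9, -8))*(-24) = (21/(-14) + 3*I*√6)*(-24) = (21*(-1/14) + 3*I*√6)*(-24) = (-3/2 + 3*I*√6)*(-24) = 36 - 72*I*√6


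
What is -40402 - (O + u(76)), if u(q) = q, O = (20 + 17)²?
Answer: -41847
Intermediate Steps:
O = 1369 (O = 37² = 1369)
-40402 - (O + u(76)) = -40402 - (1369 + 76) = -40402 - 1*1445 = -40402 - 1445 = -41847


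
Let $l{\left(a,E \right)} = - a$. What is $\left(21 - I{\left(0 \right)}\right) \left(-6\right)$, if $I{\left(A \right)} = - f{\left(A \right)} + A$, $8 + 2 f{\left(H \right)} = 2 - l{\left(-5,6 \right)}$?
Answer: $-93$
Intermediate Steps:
$f{\left(H \right)} = - \frac{11}{2}$ ($f{\left(H \right)} = -4 + \frac{2 - \left(-1\right) \left(-5\right)}{2} = -4 + \frac{2 - 5}{2} = -4 + \frac{1}{2} \left(-3\right) = -4 - \frac{3}{2} = - \frac{11}{2}$)
$I{\left(A \right)} = \frac{11}{2} + A$ ($I{\left(A \right)} = \left(-1\right) \left(- \frac{11}{2}\right) + A = \frac{11}{2} + A$)
$\left(21 - I{\left(0 \right)}\right) \left(-6\right) = \left(21 - \left(\frac{11}{2} + 0\right)\right) \left(-6\right) = \left(21 - \frac{11}{2}\right) \left(-6\right) = \frac{31}{2} \left(-6\right) = -93$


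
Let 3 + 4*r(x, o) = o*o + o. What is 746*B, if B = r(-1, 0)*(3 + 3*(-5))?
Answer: 6714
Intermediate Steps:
r(x, o) = -3/4 + o/4 + o**2/4 (r(x, o) = -3/4 + (o*o + o)/4 = -3/4 + (o**2 + o)/4 = -3/4 + (o + o**2)/4 = -3/4 + (o/4 + o**2/4) = -3/4 + o/4 + o**2/4)
B = 9 (B = (-3/4 + (1/4)*0 + (1/4)*0**2)*(3 + 3*(-5)) = (-3/4 + 0 + (1/4)*0)*(3 - 15) = (-3/4 + 0 + 0)*(-12) = -3/4*(-12) = 9)
746*B = 746*9 = 6714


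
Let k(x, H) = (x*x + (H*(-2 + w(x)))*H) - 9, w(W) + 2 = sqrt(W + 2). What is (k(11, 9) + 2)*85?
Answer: -17850 + 6885*sqrt(13) ≈ 6974.2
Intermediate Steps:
w(W) = -2 + sqrt(2 + W) (w(W) = -2 + sqrt(W + 2) = -2 + sqrt(2 + W))
k(x, H) = -9 + x**2 + H**2*(-4 + sqrt(2 + x)) (k(x, H) = (x*x + (H*(-2 + (-2 + sqrt(2 + x))))*H) - 9 = (x**2 + (H*(-4 + sqrt(2 + x)))*H) - 9 = (x**2 + H**2*(-4 + sqrt(2 + x))) - 9 = -9 + x**2 + H**2*(-4 + sqrt(2 + x)))
(k(11, 9) + 2)*85 = ((-9 + 11**2 - 4*9**2 + 9**2*sqrt(2 + 11)) + 2)*85 = ((-9 + 121 - 4*81 + 81*sqrt(13)) + 2)*85 = ((-9 + 121 - 324 + 81*sqrt(13)) + 2)*85 = ((-212 + 81*sqrt(13)) + 2)*85 = (-210 + 81*sqrt(13))*85 = -17850 + 6885*sqrt(13)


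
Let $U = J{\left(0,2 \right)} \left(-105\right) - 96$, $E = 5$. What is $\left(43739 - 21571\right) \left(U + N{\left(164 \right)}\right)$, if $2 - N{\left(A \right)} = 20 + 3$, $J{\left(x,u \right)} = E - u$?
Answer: $-9576576$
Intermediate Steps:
$J{\left(x,u \right)} = 5 - u$
$N{\left(A \right)} = -21$ ($N{\left(A \right)} = 2 - \left(20 + 3\right) = 2 - 23 = -21$)
$U = -411$ ($U = \left(5 - 2\right) \left(-105\right) - 96 = 3 \left(-105\right) - 96 = -315 - 96 = -411$)
$\left(43739 - 21571\right) \left(U + N{\left(164 \right)}\right) = \left(43739 - 21571\right) \left(-411 - 21\right) = 22168 \left(-432\right) = -9576576$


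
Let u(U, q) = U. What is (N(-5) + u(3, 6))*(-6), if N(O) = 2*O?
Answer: 42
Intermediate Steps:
(N(-5) + u(3, 6))*(-6) = (2*(-5) + 3)*(-6) = (-10 + 3)*(-6) = -7*(-6) = 42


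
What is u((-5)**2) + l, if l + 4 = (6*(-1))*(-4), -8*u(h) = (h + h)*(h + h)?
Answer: -585/2 ≈ -292.50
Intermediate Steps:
u(h) = -h**2/2 (u(h) = -(h + h)*(h + h)/8 = -2*h*2*h/8 = -h**2/2)
l = 20 (l = -4 + (6*(-1))*(-4) = -4 - 6*(-4) = -4 + 24 = 20)
u((-5)**2) + l = -((-5)**2)**2/2 + 20 = -1/2*25**2 + 20 = -1/2*625 + 20 = -625/2 + 20 = -585/2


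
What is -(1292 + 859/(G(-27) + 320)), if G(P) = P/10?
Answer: -4108106/3173 ≈ -1294.7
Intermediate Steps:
G(P) = P/10 (G(P) = P*(1/10) = P/10)
-(1292 + 859/(G(-27) + 320)) = -(1292 + 859/((1/10)*(-27) + 320)) = -(1292 + 859/(-27/10 + 320)) = -(1292 + 859/(3173/10)) = -(1292 + (10/3173)*859) = -(1292 + 8590/3173) = -1*4108106/3173 = -4108106/3173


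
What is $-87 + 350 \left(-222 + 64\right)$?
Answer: $-55387$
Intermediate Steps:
$-87 + 350 \left(-222 + 64\right) = -87 + 350 \left(-158\right) = -87 - 55300 = -55387$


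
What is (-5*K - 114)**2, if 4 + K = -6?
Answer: 4096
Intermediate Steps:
K = -10 (K = -4 - 6 = -10)
(-5*K - 114)**2 = (-5*(-10) - 114)**2 = (50 - 114)**2 = (-64)**2 = 4096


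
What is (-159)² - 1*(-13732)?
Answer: 39013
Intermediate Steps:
(-159)² - 1*(-13732) = 25281 + 13732 = 39013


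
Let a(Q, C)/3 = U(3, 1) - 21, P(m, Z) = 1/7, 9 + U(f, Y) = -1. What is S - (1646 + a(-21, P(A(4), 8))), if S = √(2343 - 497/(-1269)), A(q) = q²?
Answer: -1553 + 2*√104825181/423 ≈ -1504.6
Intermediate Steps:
U(f, Y) = -10 (U(f, Y) = -9 - 1 = -10)
P(m, Z) = ⅐
a(Q, C) = -93 (a(Q, C) = 3*(-10 - 21) = 3*(-31) = -93)
S = 2*√104825181/423 (S = √(2343 - 497*(-1/1269)) = √(2343 + 497/1269) = √(2973764/1269) = 2*√104825181/423 ≈ 48.409)
S - (1646 + a(-21, P(A(4), 8))) = 2*√104825181/423 - (1646 - 93) = 2*√104825181/423 - 1*1553 = 2*√104825181/423 - 1553 = -1553 + 2*√104825181/423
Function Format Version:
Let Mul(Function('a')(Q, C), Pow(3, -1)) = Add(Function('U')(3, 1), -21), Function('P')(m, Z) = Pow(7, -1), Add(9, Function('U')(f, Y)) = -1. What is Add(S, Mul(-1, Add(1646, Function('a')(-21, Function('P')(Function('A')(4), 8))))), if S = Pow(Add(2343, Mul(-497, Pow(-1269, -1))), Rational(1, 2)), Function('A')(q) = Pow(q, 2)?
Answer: Add(-1553, Mul(Rational(2, 423), Pow(104825181, Rational(1, 2)))) ≈ -1504.6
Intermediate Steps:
Function('U')(f, Y) = -10 (Function('U')(f, Y) = Add(-9, -1) = -10)
Function('P')(m, Z) = Rational(1, 7)
Function('a')(Q, C) = -93 (Function('a')(Q, C) = Mul(3, Add(-10, -21)) = Mul(3, -31) = -93)
S = Mul(Rational(2, 423), Pow(104825181, Rational(1, 2))) (S = Pow(Add(2343, Mul(-497, Rational(-1, 1269))), Rational(1, 2)) = Pow(Add(2343, Rational(497, 1269)), Rational(1, 2)) = Pow(Rational(2973764, 1269), Rational(1, 2)) = Mul(Rational(2, 423), Pow(104825181, Rational(1, 2))) ≈ 48.409)
Add(S, Mul(-1, Add(1646, Function('a')(-21, Function('P')(Function('A')(4), 8))))) = Add(Mul(Rational(2, 423), Pow(104825181, Rational(1, 2))), Mul(-1, Add(1646, -93))) = Add(Mul(Rational(2, 423), Pow(104825181, Rational(1, 2))), Mul(-1, 1553)) = Add(Mul(Rational(2, 423), Pow(104825181, Rational(1, 2))), -1553) = Add(-1553, Mul(Rational(2, 423), Pow(104825181, Rational(1, 2))))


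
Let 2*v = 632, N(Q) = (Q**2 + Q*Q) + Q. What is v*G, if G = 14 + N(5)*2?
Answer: 39184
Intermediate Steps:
N(Q) = Q + 2*Q**2 (N(Q) = (Q**2 + Q**2) + Q = 2*Q**2 + Q = Q + 2*Q**2)
G = 124 (G = 14 + (5*(1 + 2*5))*2 = 14 + (5*(1 + 10))*2 = 14 + (5*11)*2 = 14 + 55*2 = 14 + 110 = 124)
v = 316 (v = (1/2)*632 = 316)
v*G = 316*124 = 39184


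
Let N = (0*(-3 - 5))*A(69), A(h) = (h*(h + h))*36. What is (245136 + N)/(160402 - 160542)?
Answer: -61284/35 ≈ -1751.0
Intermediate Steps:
A(h) = 72*h² (A(h) = (h*(2*h))*36 = (2*h²)*36 = 72*h²)
N = 0 (N = (0*(-3 - 5))*(72*69²) = (0*(-8))*(72*4761) = 0*342792 = 0)
(245136 + N)/(160402 - 160542) = (245136 + 0)/(160402 - 160542) = 245136/(-140) = 245136*(-1/140) = -61284/35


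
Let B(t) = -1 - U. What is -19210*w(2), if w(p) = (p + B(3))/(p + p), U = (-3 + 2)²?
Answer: 0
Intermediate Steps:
U = 1 (U = (-1)² = 1)
B(t) = -2 (B(t) = -1 - 1*1 = -1 - 1 = -2)
w(p) = (-2 + p)/(2*p) (w(p) = (p - 2)/(p + p) = (-2 + p)/((2*p)) = (-2 + p)*(1/(2*p)) = (-2 + p)/(2*p))
-19210*w(2) = -9605*(-2 + 2)/2 = -9605*0/2 = -19210*0 = 0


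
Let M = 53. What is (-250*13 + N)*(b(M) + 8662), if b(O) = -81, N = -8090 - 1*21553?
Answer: -282254833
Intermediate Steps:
N = -29643 (N = -8090 - 21553 = -29643)
(-250*13 + N)*(b(M) + 8662) = (-250*13 - 29643)*(-81 + 8662) = (-3250 - 29643)*8581 = -32893*8581 = -282254833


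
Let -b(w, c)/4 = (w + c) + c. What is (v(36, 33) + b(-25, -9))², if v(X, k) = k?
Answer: 42025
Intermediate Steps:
b(w, c) = -8*c - 4*w (b(w, c) = -4*((w + c) + c) = -4*((c + w) + c) = -4*(w + 2*c) = -8*c - 4*w)
(v(36, 33) + b(-25, -9))² = (33 + (-8*(-9) - 4*(-25)))² = (33 + (72 + 100))² = (33 + 172)² = 205² = 42025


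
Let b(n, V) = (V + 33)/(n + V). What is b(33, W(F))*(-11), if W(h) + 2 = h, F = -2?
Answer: -11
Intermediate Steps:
W(h) = -2 + h
b(n, V) = (33 + V)/(V + n)
b(33, W(F))*(-11) = ((33 + (-2 - 2))/((-2 - 2) + 33))*(-11) = ((33 - 4)/(-4 + 33))*(-11) = (29/29)*(-11) = ((1/29)*29)*(-11) = 1*(-11) = -11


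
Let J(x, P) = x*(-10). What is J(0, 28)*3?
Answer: 0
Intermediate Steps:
J(x, P) = -10*x
J(0, 28)*3 = -10*0*3 = 0*3 = 0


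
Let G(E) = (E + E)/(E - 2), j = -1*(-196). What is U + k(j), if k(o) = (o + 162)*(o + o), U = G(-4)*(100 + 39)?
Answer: 421564/3 ≈ 1.4052e+5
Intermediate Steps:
j = 196
G(E) = 2*E/(-2 + E) (G(E) = (2*E)/(-2 + E) = 2*E/(-2 + E))
U = 556/3 (U = (2*(-4)/(-2 - 4))*(100 + 39) = (2*(-4)/(-6))*139 = (2*(-4)*(-⅙))*139 = (4/3)*139 = 556/3 ≈ 185.33)
k(o) = 2*o*(162 + o) (k(o) = (162 + o)*(2*o) = 2*o*(162 + o))
U + k(j) = 556/3 + 2*196*(162 + 196) = 556/3 + 2*196*358 = 556/3 + 140336 = 421564/3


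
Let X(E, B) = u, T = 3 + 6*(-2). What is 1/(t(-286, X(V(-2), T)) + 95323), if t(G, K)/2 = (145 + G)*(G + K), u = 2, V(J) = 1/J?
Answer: 1/175411 ≈ 5.7009e-6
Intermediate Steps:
T = -9 (T = 3 - 12 = -9)
X(E, B) = 2
t(G, K) = 2*(145 + G)*(G + K) (t(G, K) = 2*((145 + G)*(G + K)) = 2*(145 + G)*(G + K))
1/(t(-286, X(V(-2), T)) + 95323) = 1/((2*(-286)**2 + 290*(-286) + 290*2 + 2*(-286)*2) + 95323) = 1/((2*81796 - 82940 + 580 - 1144) + 95323) = 1/((163592 - 82940 + 580 - 1144) + 95323) = 1/(80088 + 95323) = 1/175411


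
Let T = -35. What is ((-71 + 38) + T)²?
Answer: 4624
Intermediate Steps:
((-71 + 38) + T)² = ((-71 + 38) - 35)² = (-33 - 35)² = (-68)² = 4624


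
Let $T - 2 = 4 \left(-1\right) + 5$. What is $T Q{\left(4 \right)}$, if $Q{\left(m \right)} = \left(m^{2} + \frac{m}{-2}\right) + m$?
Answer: $54$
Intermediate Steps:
$Q{\left(m \right)} = m^{2} + \frac{m}{2}$ ($Q{\left(m \right)} = \left(m^{2} - \frac{m}{2}\right) + m = m^{2} + \frac{m}{2}$)
$T = 3$ ($T = 2 + \left(4 \left(-1\right) + 5\right) = 2 + \left(-4 + 5\right) = 2 + 1 = 3$)
$T Q{\left(4 \right)} = 3 \cdot 4 \left(\frac{1}{2} + 4\right) = 3 \cdot 4 \cdot \frac{9}{2} = 3 \cdot 18 = 54$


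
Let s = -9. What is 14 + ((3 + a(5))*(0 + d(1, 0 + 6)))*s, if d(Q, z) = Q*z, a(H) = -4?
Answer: 68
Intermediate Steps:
14 + ((3 + a(5))*(0 + d(1, 0 + 6)))*s = 14 + ((3 - 4)*(0 + 1*(0 + 6)))*(-9) = 14 - (0 + 1*6)*(-9) = 14 - (0 + 6)*(-9) = 14 - 1*6*(-9) = 14 - 6*(-9) = 14 + 54 = 68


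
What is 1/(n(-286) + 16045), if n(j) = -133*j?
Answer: 1/54083 ≈ 1.8490e-5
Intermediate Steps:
1/(n(-286) + 16045) = 1/(-133*(-286) + 16045) = 1/(38038 + 16045) = 1/54083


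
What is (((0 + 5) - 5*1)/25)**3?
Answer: 0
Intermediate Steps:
(((0 + 5) - 5*1)/25)**3 = ((5 - 5)*(1/25))**3 = (0*(1/25))**3 = 0**3 = 0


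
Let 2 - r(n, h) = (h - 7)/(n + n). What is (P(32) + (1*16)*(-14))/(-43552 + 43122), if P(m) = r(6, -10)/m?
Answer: 17195/33024 ≈ 0.52068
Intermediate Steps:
r(n, h) = 2 - (-7 + h)/(2*n) (r(n, h) = 2 - (h - 7)/(n + n) = 2 - (-7 + h)/(2*n))
P(m) = 41/(12*m) (P(m) = ((½)*(7 - 1*(-10) + 4*6)/6)/m = ((½)*(⅙)*(7 + 10 + 24))/m = ((½)*(⅙)*41)/m = 41/(12*m))
(P(32) + (1*16)*(-14))/(-43552 + 43122) = ((41/12)/32 + (1*16)*(-14))/(-43552 + 43122) = ((41/12)*(1/32) + 16*(-14))/(-430) = (41/384 - 224)*(-1/430) = -85975/384*(-1/430) = 17195/33024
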